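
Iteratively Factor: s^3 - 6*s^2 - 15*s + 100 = (s + 4)*(s^2 - 10*s + 25) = (s - 5)*(s + 4)*(s - 5)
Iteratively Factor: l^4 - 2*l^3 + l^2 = (l - 1)*(l^3 - l^2) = l*(l - 1)*(l^2 - l) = l^2*(l - 1)*(l - 1)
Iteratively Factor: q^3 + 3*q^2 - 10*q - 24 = (q - 3)*(q^2 + 6*q + 8) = (q - 3)*(q + 2)*(q + 4)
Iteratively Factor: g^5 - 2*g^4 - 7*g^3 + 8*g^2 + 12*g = (g)*(g^4 - 2*g^3 - 7*g^2 + 8*g + 12) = g*(g - 2)*(g^3 - 7*g - 6) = g*(g - 2)*(g + 1)*(g^2 - g - 6) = g*(g - 3)*(g - 2)*(g + 1)*(g + 2)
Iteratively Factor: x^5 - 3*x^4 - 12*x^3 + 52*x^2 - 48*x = (x)*(x^4 - 3*x^3 - 12*x^2 + 52*x - 48) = x*(x - 3)*(x^3 - 12*x + 16) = x*(x - 3)*(x + 4)*(x^2 - 4*x + 4) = x*(x - 3)*(x - 2)*(x + 4)*(x - 2)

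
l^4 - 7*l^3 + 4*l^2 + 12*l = l*(l - 6)*(l - 2)*(l + 1)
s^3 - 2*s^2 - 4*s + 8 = (s - 2)^2*(s + 2)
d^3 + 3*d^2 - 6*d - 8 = (d - 2)*(d + 1)*(d + 4)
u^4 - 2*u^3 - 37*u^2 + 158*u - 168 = (u - 4)*(u - 3)*(u - 2)*(u + 7)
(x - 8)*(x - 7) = x^2 - 15*x + 56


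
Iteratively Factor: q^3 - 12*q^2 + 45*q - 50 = (q - 2)*(q^2 - 10*q + 25) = (q - 5)*(q - 2)*(q - 5)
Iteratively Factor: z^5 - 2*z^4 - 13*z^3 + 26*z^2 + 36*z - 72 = (z - 2)*(z^4 - 13*z^2 + 36) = (z - 2)^2*(z^3 + 2*z^2 - 9*z - 18) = (z - 3)*(z - 2)^2*(z^2 + 5*z + 6) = (z - 3)*(z - 2)^2*(z + 3)*(z + 2)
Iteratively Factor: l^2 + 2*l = (l)*(l + 2)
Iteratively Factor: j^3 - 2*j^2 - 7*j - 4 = (j + 1)*(j^2 - 3*j - 4) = (j - 4)*(j + 1)*(j + 1)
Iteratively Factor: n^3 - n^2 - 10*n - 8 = (n + 1)*(n^2 - 2*n - 8) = (n - 4)*(n + 1)*(n + 2)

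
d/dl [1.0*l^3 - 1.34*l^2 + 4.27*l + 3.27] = 3.0*l^2 - 2.68*l + 4.27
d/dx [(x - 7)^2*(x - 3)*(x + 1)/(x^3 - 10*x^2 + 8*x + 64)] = (x^6 - 20*x^5 + 110*x^4 + 112*x^3 - 2599*x^2 + 6532*x - 2408)/(x^6 - 20*x^5 + 116*x^4 - 32*x^3 - 1216*x^2 + 1024*x + 4096)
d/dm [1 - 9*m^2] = -18*m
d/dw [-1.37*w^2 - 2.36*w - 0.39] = -2.74*w - 2.36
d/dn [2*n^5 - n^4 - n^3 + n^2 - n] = 10*n^4 - 4*n^3 - 3*n^2 + 2*n - 1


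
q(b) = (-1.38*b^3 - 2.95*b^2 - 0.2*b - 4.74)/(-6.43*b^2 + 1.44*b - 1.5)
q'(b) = (12.86*b - 1.44)*(-1.38*b^3 - 2.95*b^2 - 0.2*b - 4.74)/(-6.43*b^2 + 1.44*b - 1.5)^2 + (-4.14*b^2 - 5.9*b - 0.2)/(-6.43*b^2 + 1.44*b - 1.5)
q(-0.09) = 2.82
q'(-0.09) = 4.18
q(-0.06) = 2.94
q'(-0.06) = 3.96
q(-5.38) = -0.64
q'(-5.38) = 0.22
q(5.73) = 1.77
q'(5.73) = 0.20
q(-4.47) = -0.44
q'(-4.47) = 0.22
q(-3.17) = -0.14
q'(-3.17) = 0.24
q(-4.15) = -0.37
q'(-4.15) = 0.23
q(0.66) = 1.96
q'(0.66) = -2.35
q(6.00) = 1.83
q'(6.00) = 0.21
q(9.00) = 2.46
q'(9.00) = 0.21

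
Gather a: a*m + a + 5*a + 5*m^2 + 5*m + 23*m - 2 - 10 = a*(m + 6) + 5*m^2 + 28*m - 12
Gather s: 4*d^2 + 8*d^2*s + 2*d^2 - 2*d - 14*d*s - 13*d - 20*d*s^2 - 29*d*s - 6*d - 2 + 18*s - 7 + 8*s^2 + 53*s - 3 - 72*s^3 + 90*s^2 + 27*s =6*d^2 - 21*d - 72*s^3 + s^2*(98 - 20*d) + s*(8*d^2 - 43*d + 98) - 12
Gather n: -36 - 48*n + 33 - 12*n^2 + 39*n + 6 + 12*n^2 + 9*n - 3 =0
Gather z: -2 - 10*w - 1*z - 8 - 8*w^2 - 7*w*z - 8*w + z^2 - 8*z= -8*w^2 - 18*w + z^2 + z*(-7*w - 9) - 10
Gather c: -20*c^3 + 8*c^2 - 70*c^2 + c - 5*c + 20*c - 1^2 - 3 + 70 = -20*c^3 - 62*c^2 + 16*c + 66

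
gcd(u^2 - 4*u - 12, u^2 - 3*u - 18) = u - 6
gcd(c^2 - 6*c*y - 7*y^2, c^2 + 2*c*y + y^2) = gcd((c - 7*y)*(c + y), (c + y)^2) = c + y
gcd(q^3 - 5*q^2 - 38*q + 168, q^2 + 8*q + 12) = q + 6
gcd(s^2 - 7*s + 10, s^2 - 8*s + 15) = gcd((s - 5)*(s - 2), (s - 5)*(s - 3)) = s - 5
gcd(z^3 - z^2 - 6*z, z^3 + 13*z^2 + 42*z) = z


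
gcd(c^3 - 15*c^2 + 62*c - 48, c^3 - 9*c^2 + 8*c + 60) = c - 6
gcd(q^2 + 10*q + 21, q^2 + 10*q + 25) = 1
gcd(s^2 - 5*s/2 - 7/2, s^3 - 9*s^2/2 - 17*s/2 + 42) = s - 7/2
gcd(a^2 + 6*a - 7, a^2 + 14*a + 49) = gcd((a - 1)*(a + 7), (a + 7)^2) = a + 7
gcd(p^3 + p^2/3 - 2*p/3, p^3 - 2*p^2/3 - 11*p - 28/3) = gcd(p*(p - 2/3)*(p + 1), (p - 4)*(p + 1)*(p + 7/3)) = p + 1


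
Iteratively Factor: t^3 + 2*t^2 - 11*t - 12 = (t + 4)*(t^2 - 2*t - 3) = (t + 1)*(t + 4)*(t - 3)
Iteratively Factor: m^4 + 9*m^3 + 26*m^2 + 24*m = (m + 3)*(m^3 + 6*m^2 + 8*m) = (m + 2)*(m + 3)*(m^2 + 4*m) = m*(m + 2)*(m + 3)*(m + 4)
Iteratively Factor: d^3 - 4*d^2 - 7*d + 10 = (d + 2)*(d^2 - 6*d + 5) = (d - 5)*(d + 2)*(d - 1)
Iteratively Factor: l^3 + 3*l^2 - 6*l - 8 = (l + 1)*(l^2 + 2*l - 8) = (l - 2)*(l + 1)*(l + 4)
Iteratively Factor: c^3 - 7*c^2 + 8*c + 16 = (c + 1)*(c^2 - 8*c + 16) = (c - 4)*(c + 1)*(c - 4)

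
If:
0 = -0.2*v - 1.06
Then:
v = -5.30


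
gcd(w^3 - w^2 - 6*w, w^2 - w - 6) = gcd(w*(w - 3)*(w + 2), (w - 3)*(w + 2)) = w^2 - w - 6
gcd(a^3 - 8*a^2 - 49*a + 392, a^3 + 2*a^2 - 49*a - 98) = a^2 - 49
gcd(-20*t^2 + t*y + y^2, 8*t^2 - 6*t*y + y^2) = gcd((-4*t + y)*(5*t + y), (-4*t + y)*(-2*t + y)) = -4*t + y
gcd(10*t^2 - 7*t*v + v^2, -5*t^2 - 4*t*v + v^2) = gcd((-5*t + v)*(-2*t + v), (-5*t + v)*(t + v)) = 5*t - v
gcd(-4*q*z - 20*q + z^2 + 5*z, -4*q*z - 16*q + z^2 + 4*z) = -4*q + z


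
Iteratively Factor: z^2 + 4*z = (z)*(z + 4)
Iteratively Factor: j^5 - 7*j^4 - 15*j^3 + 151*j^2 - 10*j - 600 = (j - 5)*(j^4 - 2*j^3 - 25*j^2 + 26*j + 120) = (j - 5)*(j - 3)*(j^3 + j^2 - 22*j - 40) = (j - 5)^2*(j - 3)*(j^2 + 6*j + 8) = (j - 5)^2*(j - 3)*(j + 2)*(j + 4)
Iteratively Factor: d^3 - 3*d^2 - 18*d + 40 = (d - 5)*(d^2 + 2*d - 8) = (d - 5)*(d + 4)*(d - 2)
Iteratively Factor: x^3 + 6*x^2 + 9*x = (x + 3)*(x^2 + 3*x) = (x + 3)^2*(x)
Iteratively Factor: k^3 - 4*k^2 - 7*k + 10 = (k - 5)*(k^2 + k - 2) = (k - 5)*(k + 2)*(k - 1)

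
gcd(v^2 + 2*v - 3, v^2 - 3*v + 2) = v - 1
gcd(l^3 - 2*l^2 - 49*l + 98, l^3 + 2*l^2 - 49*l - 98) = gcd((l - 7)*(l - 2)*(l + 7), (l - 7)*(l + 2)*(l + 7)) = l^2 - 49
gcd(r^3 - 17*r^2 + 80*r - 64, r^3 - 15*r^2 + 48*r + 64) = r^2 - 16*r + 64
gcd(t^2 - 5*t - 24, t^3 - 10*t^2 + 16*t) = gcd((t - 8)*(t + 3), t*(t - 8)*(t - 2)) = t - 8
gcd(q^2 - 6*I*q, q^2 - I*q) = q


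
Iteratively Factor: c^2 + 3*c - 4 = (c - 1)*(c + 4)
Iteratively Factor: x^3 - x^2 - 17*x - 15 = (x + 1)*(x^2 - 2*x - 15) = (x - 5)*(x + 1)*(x + 3)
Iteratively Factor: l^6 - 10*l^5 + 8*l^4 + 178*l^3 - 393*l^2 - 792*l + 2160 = (l - 4)*(l^5 - 6*l^4 - 16*l^3 + 114*l^2 + 63*l - 540) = (l - 4)*(l + 3)*(l^4 - 9*l^3 + 11*l^2 + 81*l - 180) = (l - 5)*(l - 4)*(l + 3)*(l^3 - 4*l^2 - 9*l + 36) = (l - 5)*(l - 4)*(l - 3)*(l + 3)*(l^2 - l - 12) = (l - 5)*(l - 4)*(l - 3)*(l + 3)^2*(l - 4)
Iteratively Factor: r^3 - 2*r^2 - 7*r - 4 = (r - 4)*(r^2 + 2*r + 1) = (r - 4)*(r + 1)*(r + 1)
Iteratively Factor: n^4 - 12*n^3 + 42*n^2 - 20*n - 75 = (n - 5)*(n^3 - 7*n^2 + 7*n + 15) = (n - 5)*(n - 3)*(n^2 - 4*n - 5) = (n - 5)*(n - 3)*(n + 1)*(n - 5)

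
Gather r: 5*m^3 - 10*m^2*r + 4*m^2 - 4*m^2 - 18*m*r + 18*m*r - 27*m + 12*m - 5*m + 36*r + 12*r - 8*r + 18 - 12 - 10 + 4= 5*m^3 - 20*m + r*(40 - 10*m^2)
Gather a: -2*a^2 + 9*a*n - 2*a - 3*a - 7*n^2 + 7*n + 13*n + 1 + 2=-2*a^2 + a*(9*n - 5) - 7*n^2 + 20*n + 3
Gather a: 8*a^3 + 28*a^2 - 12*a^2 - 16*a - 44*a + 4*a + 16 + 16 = 8*a^3 + 16*a^2 - 56*a + 32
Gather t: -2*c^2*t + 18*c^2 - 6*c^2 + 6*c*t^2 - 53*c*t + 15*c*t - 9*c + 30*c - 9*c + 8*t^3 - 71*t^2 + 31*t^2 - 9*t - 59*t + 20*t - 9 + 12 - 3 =12*c^2 + 12*c + 8*t^3 + t^2*(6*c - 40) + t*(-2*c^2 - 38*c - 48)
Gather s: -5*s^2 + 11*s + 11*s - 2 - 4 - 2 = -5*s^2 + 22*s - 8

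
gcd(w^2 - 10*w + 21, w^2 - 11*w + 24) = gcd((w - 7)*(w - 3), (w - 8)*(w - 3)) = w - 3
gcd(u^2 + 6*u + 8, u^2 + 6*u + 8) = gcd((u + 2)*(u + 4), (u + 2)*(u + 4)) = u^2 + 6*u + 8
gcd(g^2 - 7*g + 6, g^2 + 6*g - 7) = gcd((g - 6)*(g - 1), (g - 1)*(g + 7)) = g - 1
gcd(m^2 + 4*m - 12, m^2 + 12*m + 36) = m + 6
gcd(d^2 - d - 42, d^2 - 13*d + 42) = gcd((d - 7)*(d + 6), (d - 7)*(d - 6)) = d - 7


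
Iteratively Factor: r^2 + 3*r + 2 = (r + 1)*(r + 2)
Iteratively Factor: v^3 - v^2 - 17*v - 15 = (v + 3)*(v^2 - 4*v - 5) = (v + 1)*(v + 3)*(v - 5)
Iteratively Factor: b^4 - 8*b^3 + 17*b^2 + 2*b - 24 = (b + 1)*(b^3 - 9*b^2 + 26*b - 24) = (b - 2)*(b + 1)*(b^2 - 7*b + 12) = (b - 4)*(b - 2)*(b + 1)*(b - 3)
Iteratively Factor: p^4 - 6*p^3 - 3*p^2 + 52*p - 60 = (p + 3)*(p^3 - 9*p^2 + 24*p - 20) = (p - 2)*(p + 3)*(p^2 - 7*p + 10) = (p - 2)^2*(p + 3)*(p - 5)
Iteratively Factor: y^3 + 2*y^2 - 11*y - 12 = (y + 4)*(y^2 - 2*y - 3) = (y - 3)*(y + 4)*(y + 1)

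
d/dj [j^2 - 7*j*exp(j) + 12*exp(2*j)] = -7*j*exp(j) + 2*j + 24*exp(2*j) - 7*exp(j)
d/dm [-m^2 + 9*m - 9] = 9 - 2*m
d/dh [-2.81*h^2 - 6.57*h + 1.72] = -5.62*h - 6.57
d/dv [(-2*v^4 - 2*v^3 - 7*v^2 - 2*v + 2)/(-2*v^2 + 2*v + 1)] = 2*(4*v^5 - 4*v^4 - 8*v^3 - 12*v^2 - 3*v - 3)/(4*v^4 - 8*v^3 + 4*v + 1)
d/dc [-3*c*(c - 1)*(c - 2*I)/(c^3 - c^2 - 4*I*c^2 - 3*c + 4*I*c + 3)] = 6*(I*c^2 + 3*c - 3*I)/(c^4 - 8*I*c^3 - 22*c^2 + 24*I*c + 9)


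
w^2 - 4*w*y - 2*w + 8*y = (w - 2)*(w - 4*y)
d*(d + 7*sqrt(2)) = d^2 + 7*sqrt(2)*d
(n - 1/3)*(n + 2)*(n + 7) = n^3 + 26*n^2/3 + 11*n - 14/3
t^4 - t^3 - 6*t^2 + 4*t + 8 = (t - 2)^2*(t + 1)*(t + 2)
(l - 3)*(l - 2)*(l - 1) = l^3 - 6*l^2 + 11*l - 6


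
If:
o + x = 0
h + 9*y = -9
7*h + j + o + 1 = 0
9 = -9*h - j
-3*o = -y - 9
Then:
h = -144/55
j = 801/55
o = 152/55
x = -152/55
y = -39/55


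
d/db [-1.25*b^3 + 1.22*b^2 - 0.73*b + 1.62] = -3.75*b^2 + 2.44*b - 0.73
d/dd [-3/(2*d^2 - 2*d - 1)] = 6*(2*d - 1)/(-2*d^2 + 2*d + 1)^2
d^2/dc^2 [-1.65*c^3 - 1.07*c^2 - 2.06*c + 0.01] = -9.9*c - 2.14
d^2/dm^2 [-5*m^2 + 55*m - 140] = -10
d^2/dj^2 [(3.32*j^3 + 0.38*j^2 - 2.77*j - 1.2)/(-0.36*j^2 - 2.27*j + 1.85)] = (7.105427357601e-15*j^4 - 37.29844*j^3 + 83.06868*j^2 - 51.22344*j + 34.62949)/(0.046656*j^6 + 0.882576*j^5 + 4.845852*j^4 + 2.626163*j^3 - 24.902295*j^2 + 23.307225*j - 6.331625)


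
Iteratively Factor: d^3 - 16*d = (d)*(d^2 - 16) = d*(d - 4)*(d + 4)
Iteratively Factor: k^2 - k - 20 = (k + 4)*(k - 5)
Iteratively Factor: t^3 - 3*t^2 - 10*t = (t + 2)*(t^2 - 5*t) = (t - 5)*(t + 2)*(t)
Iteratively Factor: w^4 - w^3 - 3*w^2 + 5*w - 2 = (w - 1)*(w^3 - 3*w + 2) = (w - 1)^2*(w^2 + w - 2) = (w - 1)^2*(w + 2)*(w - 1)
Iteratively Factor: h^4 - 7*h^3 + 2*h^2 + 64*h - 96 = (h - 4)*(h^3 - 3*h^2 - 10*h + 24) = (h - 4)*(h + 3)*(h^2 - 6*h + 8) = (h - 4)^2*(h + 3)*(h - 2)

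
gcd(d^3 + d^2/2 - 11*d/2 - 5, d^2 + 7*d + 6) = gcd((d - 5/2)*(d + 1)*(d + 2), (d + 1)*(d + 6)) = d + 1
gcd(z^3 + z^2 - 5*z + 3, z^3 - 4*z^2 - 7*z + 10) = z - 1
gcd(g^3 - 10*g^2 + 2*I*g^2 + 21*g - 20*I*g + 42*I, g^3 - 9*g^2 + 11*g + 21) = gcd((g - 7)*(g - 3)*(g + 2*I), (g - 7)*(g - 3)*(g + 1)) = g^2 - 10*g + 21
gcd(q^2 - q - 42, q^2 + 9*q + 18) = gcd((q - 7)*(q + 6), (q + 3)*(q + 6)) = q + 6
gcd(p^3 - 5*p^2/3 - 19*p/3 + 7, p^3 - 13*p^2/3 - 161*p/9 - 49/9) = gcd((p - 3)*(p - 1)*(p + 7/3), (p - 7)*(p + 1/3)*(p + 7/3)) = p + 7/3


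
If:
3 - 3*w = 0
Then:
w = 1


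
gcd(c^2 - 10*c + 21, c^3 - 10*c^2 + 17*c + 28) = c - 7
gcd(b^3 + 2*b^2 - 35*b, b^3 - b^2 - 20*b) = b^2 - 5*b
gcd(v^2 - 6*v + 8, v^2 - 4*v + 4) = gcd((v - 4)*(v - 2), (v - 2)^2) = v - 2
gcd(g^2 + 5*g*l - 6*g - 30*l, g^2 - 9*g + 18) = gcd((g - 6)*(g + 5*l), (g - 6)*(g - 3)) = g - 6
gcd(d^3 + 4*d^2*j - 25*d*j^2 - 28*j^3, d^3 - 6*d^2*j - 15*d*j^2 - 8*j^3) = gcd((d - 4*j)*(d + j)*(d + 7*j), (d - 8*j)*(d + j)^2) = d + j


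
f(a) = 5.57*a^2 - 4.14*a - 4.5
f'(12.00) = 129.54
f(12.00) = 747.90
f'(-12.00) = -137.82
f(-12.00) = 847.26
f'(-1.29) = -18.51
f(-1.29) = 10.11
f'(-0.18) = -6.15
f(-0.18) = -3.57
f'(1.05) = 7.56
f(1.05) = -2.71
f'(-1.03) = -15.61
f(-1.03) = 5.67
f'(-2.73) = -34.55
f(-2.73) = 48.31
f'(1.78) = 15.69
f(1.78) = 5.78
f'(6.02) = 62.92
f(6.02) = 172.44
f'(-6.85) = -80.45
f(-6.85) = 285.22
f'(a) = 11.14*a - 4.14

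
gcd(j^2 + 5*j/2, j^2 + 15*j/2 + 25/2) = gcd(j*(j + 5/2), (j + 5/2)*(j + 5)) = j + 5/2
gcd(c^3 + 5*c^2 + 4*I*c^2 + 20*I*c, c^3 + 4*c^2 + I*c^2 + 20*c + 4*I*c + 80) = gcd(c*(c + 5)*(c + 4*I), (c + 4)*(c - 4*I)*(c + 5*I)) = 1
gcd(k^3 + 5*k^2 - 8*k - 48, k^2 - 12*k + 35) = 1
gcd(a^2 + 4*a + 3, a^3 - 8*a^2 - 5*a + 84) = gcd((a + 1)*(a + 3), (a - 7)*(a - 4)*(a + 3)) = a + 3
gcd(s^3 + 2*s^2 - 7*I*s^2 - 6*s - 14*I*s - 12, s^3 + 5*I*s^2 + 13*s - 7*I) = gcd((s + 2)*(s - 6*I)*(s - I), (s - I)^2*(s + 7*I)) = s - I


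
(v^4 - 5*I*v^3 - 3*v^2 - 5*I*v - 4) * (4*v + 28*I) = 4*v^5 + 8*I*v^4 + 128*v^3 - 104*I*v^2 + 124*v - 112*I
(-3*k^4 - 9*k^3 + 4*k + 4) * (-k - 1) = 3*k^5 + 12*k^4 + 9*k^3 - 4*k^2 - 8*k - 4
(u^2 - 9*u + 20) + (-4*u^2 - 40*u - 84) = -3*u^2 - 49*u - 64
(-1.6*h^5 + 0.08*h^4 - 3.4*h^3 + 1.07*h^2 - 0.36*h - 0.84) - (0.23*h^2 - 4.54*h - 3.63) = -1.6*h^5 + 0.08*h^4 - 3.4*h^3 + 0.84*h^2 + 4.18*h + 2.79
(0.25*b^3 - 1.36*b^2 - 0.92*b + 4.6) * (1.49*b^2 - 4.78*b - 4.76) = 0.3725*b^5 - 3.2214*b^4 + 3.94*b^3 + 17.7252*b^2 - 17.6088*b - 21.896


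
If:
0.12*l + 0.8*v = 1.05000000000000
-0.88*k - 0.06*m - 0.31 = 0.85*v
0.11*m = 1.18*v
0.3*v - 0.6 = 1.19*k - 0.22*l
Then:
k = 3.12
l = 22.38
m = -21.93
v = -2.04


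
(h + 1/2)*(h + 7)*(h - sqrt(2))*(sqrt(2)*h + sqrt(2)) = sqrt(2)*h^4 - 2*h^3 + 17*sqrt(2)*h^3/2 - 17*h^2 + 11*sqrt(2)*h^2 - 22*h + 7*sqrt(2)*h/2 - 7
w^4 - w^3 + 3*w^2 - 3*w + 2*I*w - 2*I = (w - 2*I)*(w + I)*(-I*w + 1)*(I*w - I)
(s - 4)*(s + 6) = s^2 + 2*s - 24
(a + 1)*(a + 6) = a^2 + 7*a + 6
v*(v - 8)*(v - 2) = v^3 - 10*v^2 + 16*v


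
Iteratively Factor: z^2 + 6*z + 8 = (z + 4)*(z + 2)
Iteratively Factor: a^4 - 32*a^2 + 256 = (a + 4)*(a^3 - 4*a^2 - 16*a + 64) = (a - 4)*(a + 4)*(a^2 - 16) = (a - 4)^2*(a + 4)*(a + 4)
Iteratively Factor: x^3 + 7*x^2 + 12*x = (x)*(x^2 + 7*x + 12) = x*(x + 4)*(x + 3)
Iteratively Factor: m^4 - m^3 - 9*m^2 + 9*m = (m - 1)*(m^3 - 9*m) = (m - 3)*(m - 1)*(m^2 + 3*m) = (m - 3)*(m - 1)*(m + 3)*(m)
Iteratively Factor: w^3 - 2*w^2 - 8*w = (w + 2)*(w^2 - 4*w) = (w - 4)*(w + 2)*(w)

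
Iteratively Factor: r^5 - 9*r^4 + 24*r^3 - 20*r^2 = (r - 2)*(r^4 - 7*r^3 + 10*r^2) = (r - 2)^2*(r^3 - 5*r^2) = r*(r - 2)^2*(r^2 - 5*r) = r*(r - 5)*(r - 2)^2*(r)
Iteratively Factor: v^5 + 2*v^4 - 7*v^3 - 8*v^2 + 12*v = (v - 2)*(v^4 + 4*v^3 + v^2 - 6*v) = (v - 2)*(v + 2)*(v^3 + 2*v^2 - 3*v) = (v - 2)*(v + 2)*(v + 3)*(v^2 - v) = (v - 2)*(v - 1)*(v + 2)*(v + 3)*(v)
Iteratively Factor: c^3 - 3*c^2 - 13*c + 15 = (c + 3)*(c^2 - 6*c + 5) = (c - 5)*(c + 3)*(c - 1)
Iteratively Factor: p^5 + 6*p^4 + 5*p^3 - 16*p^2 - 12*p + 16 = (p + 2)*(p^4 + 4*p^3 - 3*p^2 - 10*p + 8) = (p + 2)^2*(p^3 + 2*p^2 - 7*p + 4) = (p - 1)*(p + 2)^2*(p^2 + 3*p - 4) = (p - 1)*(p + 2)^2*(p + 4)*(p - 1)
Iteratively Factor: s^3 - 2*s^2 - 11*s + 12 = (s + 3)*(s^2 - 5*s + 4) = (s - 1)*(s + 3)*(s - 4)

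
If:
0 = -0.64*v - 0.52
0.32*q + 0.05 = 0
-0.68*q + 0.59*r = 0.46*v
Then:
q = -0.16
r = -0.81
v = -0.81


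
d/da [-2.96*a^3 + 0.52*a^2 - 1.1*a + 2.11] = -8.88*a^2 + 1.04*a - 1.1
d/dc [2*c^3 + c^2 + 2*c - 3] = 6*c^2 + 2*c + 2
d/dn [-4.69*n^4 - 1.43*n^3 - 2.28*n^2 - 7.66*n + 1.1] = -18.76*n^3 - 4.29*n^2 - 4.56*n - 7.66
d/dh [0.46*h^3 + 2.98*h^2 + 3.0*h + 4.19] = 1.38*h^2 + 5.96*h + 3.0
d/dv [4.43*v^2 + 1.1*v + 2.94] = 8.86*v + 1.1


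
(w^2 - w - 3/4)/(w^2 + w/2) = (w - 3/2)/w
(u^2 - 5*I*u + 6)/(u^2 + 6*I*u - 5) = (u - 6*I)/(u + 5*I)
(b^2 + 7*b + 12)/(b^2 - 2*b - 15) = (b + 4)/(b - 5)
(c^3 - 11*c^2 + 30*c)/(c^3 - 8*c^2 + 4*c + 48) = c*(c - 5)/(c^2 - 2*c - 8)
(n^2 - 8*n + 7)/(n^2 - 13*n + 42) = (n - 1)/(n - 6)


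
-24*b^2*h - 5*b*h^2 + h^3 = h*(-8*b + h)*(3*b + h)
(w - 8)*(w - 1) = w^2 - 9*w + 8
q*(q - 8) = q^2 - 8*q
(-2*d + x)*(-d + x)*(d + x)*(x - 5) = 2*d^3*x - 10*d^3 - d^2*x^2 + 5*d^2*x - 2*d*x^3 + 10*d*x^2 + x^4 - 5*x^3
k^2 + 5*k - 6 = (k - 1)*(k + 6)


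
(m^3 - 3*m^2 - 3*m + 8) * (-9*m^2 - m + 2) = -9*m^5 + 26*m^4 + 32*m^3 - 75*m^2 - 14*m + 16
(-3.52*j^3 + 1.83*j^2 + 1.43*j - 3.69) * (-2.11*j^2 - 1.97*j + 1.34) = 7.4272*j^5 + 3.0731*j^4 - 11.3392*j^3 + 7.421*j^2 + 9.1855*j - 4.9446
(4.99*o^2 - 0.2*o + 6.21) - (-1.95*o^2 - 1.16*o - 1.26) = 6.94*o^2 + 0.96*o + 7.47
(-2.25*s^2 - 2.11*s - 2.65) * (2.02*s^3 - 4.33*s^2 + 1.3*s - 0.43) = -4.545*s^5 + 5.4803*s^4 + 0.8583*s^3 + 9.699*s^2 - 2.5377*s + 1.1395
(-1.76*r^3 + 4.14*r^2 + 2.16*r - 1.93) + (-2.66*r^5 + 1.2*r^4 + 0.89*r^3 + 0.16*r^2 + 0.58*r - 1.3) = -2.66*r^5 + 1.2*r^4 - 0.87*r^3 + 4.3*r^2 + 2.74*r - 3.23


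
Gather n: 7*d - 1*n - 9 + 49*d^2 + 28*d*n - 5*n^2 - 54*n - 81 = 49*d^2 + 7*d - 5*n^2 + n*(28*d - 55) - 90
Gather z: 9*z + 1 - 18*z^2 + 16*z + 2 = -18*z^2 + 25*z + 3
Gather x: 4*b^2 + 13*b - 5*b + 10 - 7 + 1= 4*b^2 + 8*b + 4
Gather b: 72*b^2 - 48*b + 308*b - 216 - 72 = 72*b^2 + 260*b - 288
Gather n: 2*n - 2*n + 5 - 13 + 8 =0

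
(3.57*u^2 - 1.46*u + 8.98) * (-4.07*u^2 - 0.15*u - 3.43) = -14.5299*u^4 + 5.4067*u^3 - 48.5747*u^2 + 3.6608*u - 30.8014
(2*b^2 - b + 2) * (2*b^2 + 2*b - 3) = 4*b^4 + 2*b^3 - 4*b^2 + 7*b - 6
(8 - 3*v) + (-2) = 6 - 3*v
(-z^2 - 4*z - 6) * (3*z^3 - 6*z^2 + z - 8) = -3*z^5 - 6*z^4 + 5*z^3 + 40*z^2 + 26*z + 48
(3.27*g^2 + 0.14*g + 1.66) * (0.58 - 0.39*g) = -1.2753*g^3 + 1.842*g^2 - 0.5662*g + 0.9628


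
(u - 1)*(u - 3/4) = u^2 - 7*u/4 + 3/4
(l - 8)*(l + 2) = l^2 - 6*l - 16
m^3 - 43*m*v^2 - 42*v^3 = (m - 7*v)*(m + v)*(m + 6*v)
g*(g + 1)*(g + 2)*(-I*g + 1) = -I*g^4 + g^3 - 3*I*g^3 + 3*g^2 - 2*I*g^2 + 2*g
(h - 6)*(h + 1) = h^2 - 5*h - 6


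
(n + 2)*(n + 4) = n^2 + 6*n + 8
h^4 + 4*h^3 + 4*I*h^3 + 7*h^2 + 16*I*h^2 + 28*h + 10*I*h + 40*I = (h + 4)*(h - 2*I)*(h + I)*(h + 5*I)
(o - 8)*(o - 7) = o^2 - 15*o + 56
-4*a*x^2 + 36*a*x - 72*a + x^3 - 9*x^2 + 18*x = (-4*a + x)*(x - 6)*(x - 3)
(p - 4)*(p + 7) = p^2 + 3*p - 28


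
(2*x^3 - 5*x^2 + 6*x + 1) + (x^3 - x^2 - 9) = 3*x^3 - 6*x^2 + 6*x - 8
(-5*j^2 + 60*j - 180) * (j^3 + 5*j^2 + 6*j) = -5*j^5 + 35*j^4 + 90*j^3 - 540*j^2 - 1080*j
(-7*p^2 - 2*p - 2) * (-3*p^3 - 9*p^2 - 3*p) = 21*p^5 + 69*p^4 + 45*p^3 + 24*p^2 + 6*p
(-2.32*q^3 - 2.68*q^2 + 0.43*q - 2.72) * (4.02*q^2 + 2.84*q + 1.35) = -9.3264*q^5 - 17.3624*q^4 - 9.0146*q^3 - 13.3312*q^2 - 7.1443*q - 3.672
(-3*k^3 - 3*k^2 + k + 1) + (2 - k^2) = -3*k^3 - 4*k^2 + k + 3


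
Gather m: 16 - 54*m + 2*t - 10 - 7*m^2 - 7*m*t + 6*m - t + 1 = -7*m^2 + m*(-7*t - 48) + t + 7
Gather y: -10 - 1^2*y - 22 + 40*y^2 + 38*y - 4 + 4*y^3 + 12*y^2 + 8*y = 4*y^3 + 52*y^2 + 45*y - 36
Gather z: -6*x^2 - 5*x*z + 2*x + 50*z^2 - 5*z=-6*x^2 + 2*x + 50*z^2 + z*(-5*x - 5)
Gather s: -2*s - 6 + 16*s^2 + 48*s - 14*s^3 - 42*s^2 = -14*s^3 - 26*s^2 + 46*s - 6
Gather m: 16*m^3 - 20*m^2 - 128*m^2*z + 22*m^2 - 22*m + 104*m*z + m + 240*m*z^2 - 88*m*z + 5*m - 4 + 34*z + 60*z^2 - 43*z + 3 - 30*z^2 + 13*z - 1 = 16*m^3 + m^2*(2 - 128*z) + m*(240*z^2 + 16*z - 16) + 30*z^2 + 4*z - 2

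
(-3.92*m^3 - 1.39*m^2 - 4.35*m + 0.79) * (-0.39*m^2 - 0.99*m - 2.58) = 1.5288*m^5 + 4.4229*m^4 + 13.1862*m^3 + 7.5846*m^2 + 10.4409*m - 2.0382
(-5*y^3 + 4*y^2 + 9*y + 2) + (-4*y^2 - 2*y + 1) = -5*y^3 + 7*y + 3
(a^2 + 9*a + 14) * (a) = a^3 + 9*a^2 + 14*a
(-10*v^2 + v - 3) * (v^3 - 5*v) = -10*v^5 + v^4 + 47*v^3 - 5*v^2 + 15*v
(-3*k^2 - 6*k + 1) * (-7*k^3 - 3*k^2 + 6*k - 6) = 21*k^5 + 51*k^4 - 7*k^3 - 21*k^2 + 42*k - 6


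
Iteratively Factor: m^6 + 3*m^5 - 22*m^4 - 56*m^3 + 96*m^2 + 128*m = (m)*(m^5 + 3*m^4 - 22*m^3 - 56*m^2 + 96*m + 128) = m*(m + 4)*(m^4 - m^3 - 18*m^2 + 16*m + 32) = m*(m - 4)*(m + 4)*(m^3 + 3*m^2 - 6*m - 8) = m*(m - 4)*(m + 1)*(m + 4)*(m^2 + 2*m - 8) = m*(m - 4)*(m + 1)*(m + 4)^2*(m - 2)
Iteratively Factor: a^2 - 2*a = (a)*(a - 2)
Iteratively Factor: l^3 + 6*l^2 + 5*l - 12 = (l + 4)*(l^2 + 2*l - 3) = (l + 3)*(l + 4)*(l - 1)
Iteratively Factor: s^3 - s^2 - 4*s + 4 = (s - 2)*(s^2 + s - 2) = (s - 2)*(s - 1)*(s + 2)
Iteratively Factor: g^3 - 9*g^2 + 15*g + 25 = (g - 5)*(g^2 - 4*g - 5) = (g - 5)*(g + 1)*(g - 5)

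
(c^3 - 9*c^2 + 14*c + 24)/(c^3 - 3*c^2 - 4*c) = (c - 6)/c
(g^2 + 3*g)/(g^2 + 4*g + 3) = g/(g + 1)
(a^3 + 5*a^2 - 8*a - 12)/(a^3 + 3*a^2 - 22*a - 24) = (a - 2)/(a - 4)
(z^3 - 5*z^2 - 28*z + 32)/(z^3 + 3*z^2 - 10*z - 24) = (z^2 - 9*z + 8)/(z^2 - z - 6)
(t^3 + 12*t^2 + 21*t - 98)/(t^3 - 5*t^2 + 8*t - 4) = (t^2 + 14*t + 49)/(t^2 - 3*t + 2)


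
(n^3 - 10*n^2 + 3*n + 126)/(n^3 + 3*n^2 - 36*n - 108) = (n - 7)/(n + 6)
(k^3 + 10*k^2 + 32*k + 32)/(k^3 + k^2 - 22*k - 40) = (k + 4)/(k - 5)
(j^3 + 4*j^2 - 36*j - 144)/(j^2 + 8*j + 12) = (j^2 - 2*j - 24)/(j + 2)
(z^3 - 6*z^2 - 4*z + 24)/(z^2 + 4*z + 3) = (z^3 - 6*z^2 - 4*z + 24)/(z^2 + 4*z + 3)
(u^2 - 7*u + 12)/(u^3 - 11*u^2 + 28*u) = (u - 3)/(u*(u - 7))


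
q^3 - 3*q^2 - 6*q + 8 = (q - 4)*(q - 1)*(q + 2)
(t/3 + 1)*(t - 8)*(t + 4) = t^3/3 - t^2/3 - 44*t/3 - 32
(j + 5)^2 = j^2 + 10*j + 25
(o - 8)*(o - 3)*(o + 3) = o^3 - 8*o^2 - 9*o + 72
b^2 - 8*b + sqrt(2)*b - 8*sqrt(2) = (b - 8)*(b + sqrt(2))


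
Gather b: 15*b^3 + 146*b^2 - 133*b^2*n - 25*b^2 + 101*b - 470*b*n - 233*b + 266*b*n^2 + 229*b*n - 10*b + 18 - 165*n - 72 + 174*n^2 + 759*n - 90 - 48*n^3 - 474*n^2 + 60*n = 15*b^3 + b^2*(121 - 133*n) + b*(266*n^2 - 241*n - 142) - 48*n^3 - 300*n^2 + 654*n - 144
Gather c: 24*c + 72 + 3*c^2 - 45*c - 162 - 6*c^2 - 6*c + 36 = -3*c^2 - 27*c - 54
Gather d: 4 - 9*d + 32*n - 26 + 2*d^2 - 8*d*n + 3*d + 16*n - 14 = 2*d^2 + d*(-8*n - 6) + 48*n - 36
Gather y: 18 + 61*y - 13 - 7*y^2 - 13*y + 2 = -7*y^2 + 48*y + 7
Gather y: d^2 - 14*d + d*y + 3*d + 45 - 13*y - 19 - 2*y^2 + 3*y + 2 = d^2 - 11*d - 2*y^2 + y*(d - 10) + 28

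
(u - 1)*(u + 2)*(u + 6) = u^3 + 7*u^2 + 4*u - 12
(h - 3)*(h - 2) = h^2 - 5*h + 6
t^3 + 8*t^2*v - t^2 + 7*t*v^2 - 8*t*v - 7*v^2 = (t - 1)*(t + v)*(t + 7*v)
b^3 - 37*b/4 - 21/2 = (b - 7/2)*(b + 3/2)*(b + 2)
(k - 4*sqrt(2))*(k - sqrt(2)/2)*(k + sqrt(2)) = k^3 - 7*sqrt(2)*k^2/2 - 5*k + 4*sqrt(2)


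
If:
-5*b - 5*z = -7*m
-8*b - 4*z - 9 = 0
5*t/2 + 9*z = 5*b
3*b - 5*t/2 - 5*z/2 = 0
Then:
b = -39/40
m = -51/56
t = -87/100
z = -3/10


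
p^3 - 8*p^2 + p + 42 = (p - 7)*(p - 3)*(p + 2)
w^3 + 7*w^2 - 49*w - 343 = (w - 7)*(w + 7)^2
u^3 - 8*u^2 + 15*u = u*(u - 5)*(u - 3)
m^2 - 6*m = m*(m - 6)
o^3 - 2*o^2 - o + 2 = (o - 2)*(o - 1)*(o + 1)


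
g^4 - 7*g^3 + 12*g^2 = g^2*(g - 4)*(g - 3)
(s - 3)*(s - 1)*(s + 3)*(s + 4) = s^4 + 3*s^3 - 13*s^2 - 27*s + 36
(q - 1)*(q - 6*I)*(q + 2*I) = q^3 - q^2 - 4*I*q^2 + 12*q + 4*I*q - 12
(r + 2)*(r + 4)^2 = r^3 + 10*r^2 + 32*r + 32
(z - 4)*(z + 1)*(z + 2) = z^3 - z^2 - 10*z - 8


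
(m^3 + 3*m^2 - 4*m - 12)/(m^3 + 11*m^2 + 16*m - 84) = (m^2 + 5*m + 6)/(m^2 + 13*m + 42)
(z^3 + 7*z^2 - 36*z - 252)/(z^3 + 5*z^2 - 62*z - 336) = (z - 6)/(z - 8)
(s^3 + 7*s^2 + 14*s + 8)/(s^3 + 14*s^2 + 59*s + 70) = (s^2 + 5*s + 4)/(s^2 + 12*s + 35)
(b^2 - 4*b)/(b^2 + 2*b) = (b - 4)/(b + 2)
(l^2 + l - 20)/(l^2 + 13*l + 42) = (l^2 + l - 20)/(l^2 + 13*l + 42)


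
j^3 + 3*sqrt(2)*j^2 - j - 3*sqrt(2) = (j - 1)*(j + 1)*(j + 3*sqrt(2))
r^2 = r^2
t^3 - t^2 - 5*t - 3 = (t - 3)*(t + 1)^2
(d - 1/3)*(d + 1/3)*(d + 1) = d^3 + d^2 - d/9 - 1/9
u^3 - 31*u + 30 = (u - 5)*(u - 1)*(u + 6)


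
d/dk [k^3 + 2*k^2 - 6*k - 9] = 3*k^2 + 4*k - 6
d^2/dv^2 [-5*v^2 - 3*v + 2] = -10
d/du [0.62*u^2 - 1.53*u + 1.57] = 1.24*u - 1.53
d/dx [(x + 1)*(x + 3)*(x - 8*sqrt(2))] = 3*x^2 - 16*sqrt(2)*x + 8*x - 32*sqrt(2) + 3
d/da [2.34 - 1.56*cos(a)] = 1.56*sin(a)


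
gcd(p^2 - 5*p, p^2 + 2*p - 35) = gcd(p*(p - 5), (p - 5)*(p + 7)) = p - 5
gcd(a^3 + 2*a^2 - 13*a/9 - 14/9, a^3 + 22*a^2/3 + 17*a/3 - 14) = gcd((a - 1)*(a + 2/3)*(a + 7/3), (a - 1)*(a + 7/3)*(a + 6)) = a^2 + 4*a/3 - 7/3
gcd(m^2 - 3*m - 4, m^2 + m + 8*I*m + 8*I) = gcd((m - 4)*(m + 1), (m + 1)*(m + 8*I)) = m + 1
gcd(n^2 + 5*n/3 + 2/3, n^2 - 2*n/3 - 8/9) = n + 2/3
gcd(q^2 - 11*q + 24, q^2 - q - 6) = q - 3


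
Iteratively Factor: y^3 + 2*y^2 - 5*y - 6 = (y + 3)*(y^2 - y - 2) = (y - 2)*(y + 3)*(y + 1)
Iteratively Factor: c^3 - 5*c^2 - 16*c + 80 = (c + 4)*(c^2 - 9*c + 20) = (c - 4)*(c + 4)*(c - 5)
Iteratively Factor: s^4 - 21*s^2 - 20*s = (s - 5)*(s^3 + 5*s^2 + 4*s) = (s - 5)*(s + 4)*(s^2 + s) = (s - 5)*(s + 1)*(s + 4)*(s)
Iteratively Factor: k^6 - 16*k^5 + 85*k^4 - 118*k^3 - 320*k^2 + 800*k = (k - 5)*(k^5 - 11*k^4 + 30*k^3 + 32*k^2 - 160*k) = k*(k - 5)*(k^4 - 11*k^3 + 30*k^2 + 32*k - 160) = k*(k - 5)*(k - 4)*(k^3 - 7*k^2 + 2*k + 40) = k*(k - 5)^2*(k - 4)*(k^2 - 2*k - 8) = k*(k - 5)^2*(k - 4)^2*(k + 2)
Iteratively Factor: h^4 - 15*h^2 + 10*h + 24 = (h - 2)*(h^3 + 2*h^2 - 11*h - 12) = (h - 3)*(h - 2)*(h^2 + 5*h + 4) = (h - 3)*(h - 2)*(h + 4)*(h + 1)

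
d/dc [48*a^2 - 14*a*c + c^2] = -14*a + 2*c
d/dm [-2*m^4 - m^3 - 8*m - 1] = -8*m^3 - 3*m^2 - 8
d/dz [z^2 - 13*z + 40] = 2*z - 13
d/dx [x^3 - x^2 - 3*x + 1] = 3*x^2 - 2*x - 3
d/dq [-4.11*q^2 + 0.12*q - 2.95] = 0.12 - 8.22*q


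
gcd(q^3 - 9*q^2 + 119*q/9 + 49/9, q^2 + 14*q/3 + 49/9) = 1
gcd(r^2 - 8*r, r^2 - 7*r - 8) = r - 8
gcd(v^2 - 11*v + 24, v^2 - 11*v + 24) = v^2 - 11*v + 24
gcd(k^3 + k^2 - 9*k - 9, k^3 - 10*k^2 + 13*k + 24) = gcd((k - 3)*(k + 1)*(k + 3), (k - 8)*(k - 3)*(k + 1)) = k^2 - 2*k - 3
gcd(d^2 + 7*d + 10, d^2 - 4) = d + 2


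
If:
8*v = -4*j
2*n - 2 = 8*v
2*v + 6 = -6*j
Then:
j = -6/5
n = 17/5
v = 3/5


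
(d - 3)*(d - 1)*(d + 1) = d^3 - 3*d^2 - d + 3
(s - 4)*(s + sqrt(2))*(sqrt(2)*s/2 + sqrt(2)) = sqrt(2)*s^3/2 - sqrt(2)*s^2 + s^2 - 4*sqrt(2)*s - 2*s - 8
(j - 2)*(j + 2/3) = j^2 - 4*j/3 - 4/3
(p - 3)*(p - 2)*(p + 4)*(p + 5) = p^4 + 4*p^3 - 19*p^2 - 46*p + 120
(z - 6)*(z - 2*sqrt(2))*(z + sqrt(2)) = z^3 - 6*z^2 - sqrt(2)*z^2 - 4*z + 6*sqrt(2)*z + 24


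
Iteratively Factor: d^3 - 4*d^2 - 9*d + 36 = (d - 3)*(d^2 - d - 12) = (d - 4)*(d - 3)*(d + 3)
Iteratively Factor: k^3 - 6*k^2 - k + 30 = (k + 2)*(k^2 - 8*k + 15) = (k - 3)*(k + 2)*(k - 5)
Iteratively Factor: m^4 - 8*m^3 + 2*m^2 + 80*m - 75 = (m + 3)*(m^3 - 11*m^2 + 35*m - 25) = (m - 5)*(m + 3)*(m^2 - 6*m + 5) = (m - 5)*(m - 1)*(m + 3)*(m - 5)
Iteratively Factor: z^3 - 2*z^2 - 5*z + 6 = (z + 2)*(z^2 - 4*z + 3) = (z - 3)*(z + 2)*(z - 1)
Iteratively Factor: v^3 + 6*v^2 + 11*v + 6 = (v + 3)*(v^2 + 3*v + 2) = (v + 2)*(v + 3)*(v + 1)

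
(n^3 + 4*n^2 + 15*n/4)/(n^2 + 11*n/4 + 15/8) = 2*n*(2*n + 5)/(4*n + 5)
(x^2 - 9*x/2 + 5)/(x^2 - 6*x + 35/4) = 2*(x - 2)/(2*x - 7)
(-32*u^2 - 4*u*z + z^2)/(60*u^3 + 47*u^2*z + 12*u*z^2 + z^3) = (-8*u + z)/(15*u^2 + 8*u*z + z^2)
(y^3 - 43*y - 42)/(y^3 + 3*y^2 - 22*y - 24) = (y - 7)/(y - 4)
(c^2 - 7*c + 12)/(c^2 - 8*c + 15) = (c - 4)/(c - 5)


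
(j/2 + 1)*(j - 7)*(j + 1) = j^3/2 - 2*j^2 - 19*j/2 - 7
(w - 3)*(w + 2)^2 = w^3 + w^2 - 8*w - 12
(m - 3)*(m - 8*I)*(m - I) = m^3 - 3*m^2 - 9*I*m^2 - 8*m + 27*I*m + 24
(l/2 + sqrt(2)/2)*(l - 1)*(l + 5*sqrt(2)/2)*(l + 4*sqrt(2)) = l^4/2 - l^3/2 + 15*sqrt(2)*l^3/4 - 15*sqrt(2)*l^2/4 + 33*l^2/2 - 33*l/2 + 10*sqrt(2)*l - 10*sqrt(2)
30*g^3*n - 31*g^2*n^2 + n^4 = n*(-5*g + n)*(-g + n)*(6*g + n)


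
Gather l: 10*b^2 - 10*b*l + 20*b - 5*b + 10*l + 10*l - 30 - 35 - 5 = 10*b^2 + 15*b + l*(20 - 10*b) - 70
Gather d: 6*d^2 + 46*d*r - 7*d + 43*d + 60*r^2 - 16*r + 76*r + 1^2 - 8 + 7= 6*d^2 + d*(46*r + 36) + 60*r^2 + 60*r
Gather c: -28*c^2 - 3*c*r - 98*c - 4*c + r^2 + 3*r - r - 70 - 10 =-28*c^2 + c*(-3*r - 102) + r^2 + 2*r - 80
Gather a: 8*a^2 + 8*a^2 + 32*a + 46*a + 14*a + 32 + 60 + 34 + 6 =16*a^2 + 92*a + 132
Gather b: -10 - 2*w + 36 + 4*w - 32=2*w - 6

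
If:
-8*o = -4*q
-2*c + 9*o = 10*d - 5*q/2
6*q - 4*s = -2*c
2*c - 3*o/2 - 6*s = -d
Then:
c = 362*s/109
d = -106*s/109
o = -24*s/109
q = -48*s/109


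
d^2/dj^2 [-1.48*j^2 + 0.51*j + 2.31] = -2.96000000000000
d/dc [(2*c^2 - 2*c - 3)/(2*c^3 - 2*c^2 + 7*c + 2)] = (-4*c^4 + 8*c^3 + 28*c^2 - 4*c + 17)/(4*c^6 - 8*c^5 + 32*c^4 - 20*c^3 + 41*c^2 + 28*c + 4)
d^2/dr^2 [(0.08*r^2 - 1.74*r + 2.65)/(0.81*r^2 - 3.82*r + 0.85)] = (-1.788156*r^3 + 10.10151*r^2 - 42.00984*r + 62.50671)/(0.531441*r^6 - 7.518906*r^5 + 37.132587*r^4 - 71.523388*r^3 + 38.966295*r^2 - 8.27985*r + 0.614125)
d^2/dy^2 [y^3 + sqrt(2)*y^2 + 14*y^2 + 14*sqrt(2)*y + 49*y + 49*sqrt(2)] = 6*y + 2*sqrt(2) + 28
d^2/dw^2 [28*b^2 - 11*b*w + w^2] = 2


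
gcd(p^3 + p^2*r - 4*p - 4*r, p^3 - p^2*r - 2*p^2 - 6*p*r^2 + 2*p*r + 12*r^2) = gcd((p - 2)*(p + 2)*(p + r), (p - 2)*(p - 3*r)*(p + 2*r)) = p - 2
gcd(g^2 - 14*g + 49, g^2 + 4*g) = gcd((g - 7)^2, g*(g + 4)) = 1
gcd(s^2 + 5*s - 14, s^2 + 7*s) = s + 7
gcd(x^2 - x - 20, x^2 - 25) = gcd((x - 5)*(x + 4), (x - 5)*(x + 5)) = x - 5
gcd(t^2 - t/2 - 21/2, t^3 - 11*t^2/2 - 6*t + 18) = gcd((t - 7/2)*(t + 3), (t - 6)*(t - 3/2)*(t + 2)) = 1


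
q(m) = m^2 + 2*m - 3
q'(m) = 2*m + 2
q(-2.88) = -0.47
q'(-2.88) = -3.76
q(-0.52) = -3.77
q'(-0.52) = 0.96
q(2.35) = 7.22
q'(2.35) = 6.70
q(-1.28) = -3.92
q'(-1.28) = -0.56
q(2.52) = 8.39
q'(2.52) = 7.04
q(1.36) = 1.57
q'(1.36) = 4.72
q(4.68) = 28.26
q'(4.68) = 11.36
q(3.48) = 16.07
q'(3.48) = 8.96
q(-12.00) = 117.00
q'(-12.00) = -22.00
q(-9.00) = 60.00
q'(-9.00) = -16.00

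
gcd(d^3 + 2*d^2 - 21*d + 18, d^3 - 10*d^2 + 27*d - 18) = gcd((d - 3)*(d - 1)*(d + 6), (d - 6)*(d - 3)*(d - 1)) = d^2 - 4*d + 3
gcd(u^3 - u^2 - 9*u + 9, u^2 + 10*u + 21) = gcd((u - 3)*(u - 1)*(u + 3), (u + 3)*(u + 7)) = u + 3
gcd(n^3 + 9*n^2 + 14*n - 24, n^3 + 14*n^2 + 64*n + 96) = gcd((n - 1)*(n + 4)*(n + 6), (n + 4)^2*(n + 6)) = n^2 + 10*n + 24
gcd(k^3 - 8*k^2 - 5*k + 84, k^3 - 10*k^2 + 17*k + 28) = k^2 - 11*k + 28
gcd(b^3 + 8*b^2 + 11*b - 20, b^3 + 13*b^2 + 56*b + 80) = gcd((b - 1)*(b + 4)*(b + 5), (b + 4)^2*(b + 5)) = b^2 + 9*b + 20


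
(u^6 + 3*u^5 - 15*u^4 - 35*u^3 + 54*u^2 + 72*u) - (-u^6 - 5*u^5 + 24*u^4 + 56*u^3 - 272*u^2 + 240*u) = 2*u^6 + 8*u^5 - 39*u^4 - 91*u^3 + 326*u^2 - 168*u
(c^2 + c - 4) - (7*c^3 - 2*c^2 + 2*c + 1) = -7*c^3 + 3*c^2 - c - 5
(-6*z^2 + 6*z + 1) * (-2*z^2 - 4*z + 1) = 12*z^4 + 12*z^3 - 32*z^2 + 2*z + 1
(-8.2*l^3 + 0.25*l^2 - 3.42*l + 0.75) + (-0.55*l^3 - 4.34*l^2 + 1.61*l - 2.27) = -8.75*l^3 - 4.09*l^2 - 1.81*l - 1.52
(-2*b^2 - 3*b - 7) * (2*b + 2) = -4*b^3 - 10*b^2 - 20*b - 14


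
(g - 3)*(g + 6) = g^2 + 3*g - 18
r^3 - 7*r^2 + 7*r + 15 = (r - 5)*(r - 3)*(r + 1)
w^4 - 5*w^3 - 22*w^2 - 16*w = w*(w - 8)*(w + 1)*(w + 2)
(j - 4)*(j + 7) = j^2 + 3*j - 28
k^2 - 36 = (k - 6)*(k + 6)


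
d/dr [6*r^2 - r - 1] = 12*r - 1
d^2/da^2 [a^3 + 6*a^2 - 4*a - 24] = 6*a + 12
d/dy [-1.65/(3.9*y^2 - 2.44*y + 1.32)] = (12.87*y - 4.026)/(3.9*y^2 - 2.44*y + 1.32)^2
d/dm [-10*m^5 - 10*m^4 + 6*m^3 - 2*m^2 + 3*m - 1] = -50*m^4 - 40*m^3 + 18*m^2 - 4*m + 3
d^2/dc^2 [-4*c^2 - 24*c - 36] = -8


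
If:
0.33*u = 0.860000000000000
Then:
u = 2.61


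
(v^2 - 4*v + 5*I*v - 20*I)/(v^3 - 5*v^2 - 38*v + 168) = (v + 5*I)/(v^2 - v - 42)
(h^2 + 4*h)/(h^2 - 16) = h/(h - 4)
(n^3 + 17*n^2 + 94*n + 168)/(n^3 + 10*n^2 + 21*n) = (n^2 + 10*n + 24)/(n*(n + 3))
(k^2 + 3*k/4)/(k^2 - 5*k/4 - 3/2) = k/(k - 2)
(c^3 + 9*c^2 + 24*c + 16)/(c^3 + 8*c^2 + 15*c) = (c^3 + 9*c^2 + 24*c + 16)/(c*(c^2 + 8*c + 15))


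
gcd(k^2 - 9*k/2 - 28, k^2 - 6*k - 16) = k - 8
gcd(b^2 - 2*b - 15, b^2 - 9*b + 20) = b - 5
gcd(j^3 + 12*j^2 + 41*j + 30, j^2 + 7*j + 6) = j^2 + 7*j + 6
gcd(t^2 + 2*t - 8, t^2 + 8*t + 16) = t + 4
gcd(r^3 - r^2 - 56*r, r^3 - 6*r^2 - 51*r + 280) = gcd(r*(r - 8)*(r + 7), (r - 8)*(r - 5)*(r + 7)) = r^2 - r - 56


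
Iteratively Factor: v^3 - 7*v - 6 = (v + 2)*(v^2 - 2*v - 3) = (v - 3)*(v + 2)*(v + 1)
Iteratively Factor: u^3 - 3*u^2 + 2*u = (u - 2)*(u^2 - u) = (u - 2)*(u - 1)*(u)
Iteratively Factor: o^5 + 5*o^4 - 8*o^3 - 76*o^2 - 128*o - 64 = (o - 4)*(o^4 + 9*o^3 + 28*o^2 + 36*o + 16) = (o - 4)*(o + 4)*(o^3 + 5*o^2 + 8*o + 4) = (o - 4)*(o + 2)*(o + 4)*(o^2 + 3*o + 2) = (o - 4)*(o + 1)*(o + 2)*(o + 4)*(o + 2)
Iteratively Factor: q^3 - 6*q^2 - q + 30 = (q - 3)*(q^2 - 3*q - 10) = (q - 5)*(q - 3)*(q + 2)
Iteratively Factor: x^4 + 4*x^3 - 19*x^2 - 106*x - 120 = (x + 4)*(x^3 - 19*x - 30) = (x + 2)*(x + 4)*(x^2 - 2*x - 15) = (x - 5)*(x + 2)*(x + 4)*(x + 3)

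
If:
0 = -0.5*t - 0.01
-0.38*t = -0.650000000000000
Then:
No Solution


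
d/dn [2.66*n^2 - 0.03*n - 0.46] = 5.32*n - 0.03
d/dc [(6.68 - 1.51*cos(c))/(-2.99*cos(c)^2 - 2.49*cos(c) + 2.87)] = (4.5149*cos(c)^2 - 39.9464*cos(c) - 12.2995)*sin(c)/(8.9401*cos(c)^4 + 14.8902*cos(c)^3 - 10.9625*cos(c)^2 - 14.2926*cos(c) + 8.2369)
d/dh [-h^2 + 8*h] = 8 - 2*h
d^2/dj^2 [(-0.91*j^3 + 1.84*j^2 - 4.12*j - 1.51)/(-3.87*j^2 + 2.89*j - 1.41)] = (87.52106*j^3 + 173.683728*j^2 - 225.364356*j + 35.005076)/(57.960603*j^6 - 129.849723*j^5 + 160.320168*j^4 - 118.756747*j^3 + 58.411224*j^2 - 17.236827*j + 2.803221)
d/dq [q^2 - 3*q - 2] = 2*q - 3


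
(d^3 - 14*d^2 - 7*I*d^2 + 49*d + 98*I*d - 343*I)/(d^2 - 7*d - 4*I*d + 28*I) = (d^2 - 7*d*(1 + I) + 49*I)/(d - 4*I)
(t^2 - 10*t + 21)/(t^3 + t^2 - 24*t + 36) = (t - 7)/(t^2 + 4*t - 12)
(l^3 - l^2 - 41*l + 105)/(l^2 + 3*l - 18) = (l^2 + 2*l - 35)/(l + 6)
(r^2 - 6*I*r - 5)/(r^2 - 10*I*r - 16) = (-r^2 + 6*I*r + 5)/(-r^2 + 10*I*r + 16)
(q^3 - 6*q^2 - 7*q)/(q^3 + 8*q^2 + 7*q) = (q - 7)/(q + 7)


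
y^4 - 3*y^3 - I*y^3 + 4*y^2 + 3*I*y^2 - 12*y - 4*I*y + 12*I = (y - 3)*(y - 2*I)*(y - I)*(y + 2*I)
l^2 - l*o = l*(l - o)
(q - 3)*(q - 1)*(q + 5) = q^3 + q^2 - 17*q + 15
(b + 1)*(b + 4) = b^2 + 5*b + 4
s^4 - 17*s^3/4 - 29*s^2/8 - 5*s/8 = s*(s - 5)*(s + 1/4)*(s + 1/2)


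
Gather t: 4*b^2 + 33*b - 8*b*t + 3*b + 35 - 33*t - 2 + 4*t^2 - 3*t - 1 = 4*b^2 + 36*b + 4*t^2 + t*(-8*b - 36) + 32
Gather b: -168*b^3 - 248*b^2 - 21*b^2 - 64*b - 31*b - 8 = -168*b^3 - 269*b^2 - 95*b - 8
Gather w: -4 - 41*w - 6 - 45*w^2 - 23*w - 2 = -45*w^2 - 64*w - 12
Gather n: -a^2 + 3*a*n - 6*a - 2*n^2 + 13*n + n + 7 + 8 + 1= -a^2 - 6*a - 2*n^2 + n*(3*a + 14) + 16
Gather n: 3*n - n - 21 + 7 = 2*n - 14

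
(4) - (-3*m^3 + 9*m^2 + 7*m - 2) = 3*m^3 - 9*m^2 - 7*m + 6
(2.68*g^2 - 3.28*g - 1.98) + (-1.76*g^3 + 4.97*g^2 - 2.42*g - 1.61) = -1.76*g^3 + 7.65*g^2 - 5.7*g - 3.59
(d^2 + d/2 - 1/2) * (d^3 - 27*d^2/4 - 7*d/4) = d^5 - 25*d^4/4 - 45*d^3/8 + 5*d^2/2 + 7*d/8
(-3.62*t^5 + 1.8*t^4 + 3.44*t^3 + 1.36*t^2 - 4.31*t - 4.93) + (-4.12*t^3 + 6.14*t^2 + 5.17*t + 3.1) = -3.62*t^5 + 1.8*t^4 - 0.68*t^3 + 7.5*t^2 + 0.86*t - 1.83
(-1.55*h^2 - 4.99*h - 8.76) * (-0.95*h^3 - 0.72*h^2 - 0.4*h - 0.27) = 1.4725*h^5 + 5.8565*h^4 + 12.5348*h^3 + 8.7217*h^2 + 4.8513*h + 2.3652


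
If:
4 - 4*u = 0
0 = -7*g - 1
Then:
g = -1/7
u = 1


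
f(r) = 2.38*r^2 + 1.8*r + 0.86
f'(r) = 4.76*r + 1.8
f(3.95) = 45.10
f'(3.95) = 20.60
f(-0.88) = 1.12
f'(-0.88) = -2.39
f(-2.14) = 7.91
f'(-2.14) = -8.39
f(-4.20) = 35.28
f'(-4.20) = -18.19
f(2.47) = 19.83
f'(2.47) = 13.56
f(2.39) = 18.76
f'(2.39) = 13.18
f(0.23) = 1.40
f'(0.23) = 2.89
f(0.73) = 3.44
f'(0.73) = 5.27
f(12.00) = 365.18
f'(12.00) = 58.92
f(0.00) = 0.86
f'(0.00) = 1.80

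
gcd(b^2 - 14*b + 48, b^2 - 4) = 1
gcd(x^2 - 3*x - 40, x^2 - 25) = x + 5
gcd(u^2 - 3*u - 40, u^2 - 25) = u + 5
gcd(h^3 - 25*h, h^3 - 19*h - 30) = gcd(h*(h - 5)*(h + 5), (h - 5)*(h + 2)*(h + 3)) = h - 5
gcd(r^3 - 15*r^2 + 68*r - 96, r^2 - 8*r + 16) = r - 4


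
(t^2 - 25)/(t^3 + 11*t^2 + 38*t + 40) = (t - 5)/(t^2 + 6*t + 8)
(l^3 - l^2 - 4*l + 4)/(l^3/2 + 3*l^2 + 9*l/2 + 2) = 2*(l^3 - l^2 - 4*l + 4)/(l^3 + 6*l^2 + 9*l + 4)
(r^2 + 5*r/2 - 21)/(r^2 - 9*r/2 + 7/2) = (r + 6)/(r - 1)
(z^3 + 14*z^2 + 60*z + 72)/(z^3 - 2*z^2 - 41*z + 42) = (z^2 + 8*z + 12)/(z^2 - 8*z + 7)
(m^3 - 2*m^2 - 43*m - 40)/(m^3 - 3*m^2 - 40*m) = (m + 1)/m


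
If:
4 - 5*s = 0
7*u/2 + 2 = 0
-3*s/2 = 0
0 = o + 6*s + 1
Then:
No Solution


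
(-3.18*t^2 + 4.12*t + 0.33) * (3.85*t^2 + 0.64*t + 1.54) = -12.243*t^4 + 13.8268*t^3 - 0.9899*t^2 + 6.556*t + 0.5082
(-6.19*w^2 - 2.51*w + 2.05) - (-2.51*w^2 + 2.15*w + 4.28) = -3.68*w^2 - 4.66*w - 2.23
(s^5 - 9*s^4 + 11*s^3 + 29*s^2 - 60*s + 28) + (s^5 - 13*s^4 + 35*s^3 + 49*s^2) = 2*s^5 - 22*s^4 + 46*s^3 + 78*s^2 - 60*s + 28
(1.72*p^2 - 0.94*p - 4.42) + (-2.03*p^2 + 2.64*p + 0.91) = -0.31*p^2 + 1.7*p - 3.51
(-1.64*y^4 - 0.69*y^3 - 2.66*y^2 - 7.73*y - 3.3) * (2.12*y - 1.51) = -3.4768*y^5 + 1.0136*y^4 - 4.5973*y^3 - 12.371*y^2 + 4.6763*y + 4.983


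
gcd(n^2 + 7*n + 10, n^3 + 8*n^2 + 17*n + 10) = n^2 + 7*n + 10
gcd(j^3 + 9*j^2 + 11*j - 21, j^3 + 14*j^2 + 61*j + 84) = j^2 + 10*j + 21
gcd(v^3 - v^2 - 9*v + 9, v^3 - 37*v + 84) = v - 3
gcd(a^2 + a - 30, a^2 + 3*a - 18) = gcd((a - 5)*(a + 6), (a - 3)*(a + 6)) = a + 6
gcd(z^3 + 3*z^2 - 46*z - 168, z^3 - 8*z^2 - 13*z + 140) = z^2 - 3*z - 28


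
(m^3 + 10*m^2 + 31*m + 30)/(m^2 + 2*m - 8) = (m^3 + 10*m^2 + 31*m + 30)/(m^2 + 2*m - 8)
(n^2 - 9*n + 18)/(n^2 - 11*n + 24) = (n - 6)/(n - 8)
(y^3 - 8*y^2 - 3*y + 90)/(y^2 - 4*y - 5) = (y^2 - 3*y - 18)/(y + 1)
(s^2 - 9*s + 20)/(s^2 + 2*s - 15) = (s^2 - 9*s + 20)/(s^2 + 2*s - 15)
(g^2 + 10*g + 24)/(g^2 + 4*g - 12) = (g + 4)/(g - 2)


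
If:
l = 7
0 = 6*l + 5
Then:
No Solution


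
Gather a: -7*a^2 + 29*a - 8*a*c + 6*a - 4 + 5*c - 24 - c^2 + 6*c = -7*a^2 + a*(35 - 8*c) - c^2 + 11*c - 28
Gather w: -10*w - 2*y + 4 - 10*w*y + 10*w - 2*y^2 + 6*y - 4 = -10*w*y - 2*y^2 + 4*y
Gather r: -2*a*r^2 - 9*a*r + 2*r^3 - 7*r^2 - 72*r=2*r^3 + r^2*(-2*a - 7) + r*(-9*a - 72)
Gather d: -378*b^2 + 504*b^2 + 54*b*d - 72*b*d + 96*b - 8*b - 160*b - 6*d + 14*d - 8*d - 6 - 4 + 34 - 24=126*b^2 - 18*b*d - 72*b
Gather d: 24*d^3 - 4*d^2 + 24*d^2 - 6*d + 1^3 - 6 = 24*d^3 + 20*d^2 - 6*d - 5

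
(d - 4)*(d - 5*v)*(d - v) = d^3 - 6*d^2*v - 4*d^2 + 5*d*v^2 + 24*d*v - 20*v^2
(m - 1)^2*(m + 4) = m^3 + 2*m^2 - 7*m + 4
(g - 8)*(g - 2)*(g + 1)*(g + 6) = g^4 - 3*g^3 - 48*g^2 + 52*g + 96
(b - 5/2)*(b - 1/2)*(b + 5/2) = b^3 - b^2/2 - 25*b/4 + 25/8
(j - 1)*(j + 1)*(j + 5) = j^3 + 5*j^2 - j - 5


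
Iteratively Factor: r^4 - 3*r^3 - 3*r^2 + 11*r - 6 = (r - 3)*(r^3 - 3*r + 2) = (r - 3)*(r - 1)*(r^2 + r - 2) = (r - 3)*(r - 1)^2*(r + 2)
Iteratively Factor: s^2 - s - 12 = (s - 4)*(s + 3)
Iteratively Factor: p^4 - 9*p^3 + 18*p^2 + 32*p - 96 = (p - 4)*(p^3 - 5*p^2 - 2*p + 24) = (p - 4)^2*(p^2 - p - 6) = (p - 4)^2*(p + 2)*(p - 3)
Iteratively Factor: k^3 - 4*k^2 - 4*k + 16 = (k - 2)*(k^2 - 2*k - 8) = (k - 2)*(k + 2)*(k - 4)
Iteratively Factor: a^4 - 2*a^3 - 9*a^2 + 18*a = (a - 3)*(a^3 + a^2 - 6*a) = (a - 3)*(a - 2)*(a^2 + 3*a) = (a - 3)*(a - 2)*(a + 3)*(a)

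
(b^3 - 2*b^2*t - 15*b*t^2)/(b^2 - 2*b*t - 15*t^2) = b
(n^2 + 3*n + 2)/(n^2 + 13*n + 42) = (n^2 + 3*n + 2)/(n^2 + 13*n + 42)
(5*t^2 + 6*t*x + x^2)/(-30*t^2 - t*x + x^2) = (t + x)/(-6*t + x)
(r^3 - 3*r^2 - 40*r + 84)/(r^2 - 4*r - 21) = (r^2 + 4*r - 12)/(r + 3)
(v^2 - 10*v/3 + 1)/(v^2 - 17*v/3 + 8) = (3*v - 1)/(3*v - 8)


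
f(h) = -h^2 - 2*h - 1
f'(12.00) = -26.00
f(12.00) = -169.00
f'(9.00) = -20.00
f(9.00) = -100.00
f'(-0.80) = -0.40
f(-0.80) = -0.04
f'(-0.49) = -1.02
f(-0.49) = -0.26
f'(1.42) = -4.84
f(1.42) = -5.86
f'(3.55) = -9.10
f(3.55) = -20.70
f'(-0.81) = -0.38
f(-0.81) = -0.04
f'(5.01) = -12.02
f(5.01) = -36.12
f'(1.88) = -5.76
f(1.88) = -8.29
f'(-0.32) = -1.36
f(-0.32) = -0.46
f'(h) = -2*h - 2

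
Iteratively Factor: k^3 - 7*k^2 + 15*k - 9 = (k - 3)*(k^2 - 4*k + 3) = (k - 3)^2*(k - 1)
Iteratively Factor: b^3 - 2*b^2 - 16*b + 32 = (b + 4)*(b^2 - 6*b + 8) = (b - 4)*(b + 4)*(b - 2)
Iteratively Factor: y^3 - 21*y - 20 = (y - 5)*(y^2 + 5*y + 4) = (y - 5)*(y + 4)*(y + 1)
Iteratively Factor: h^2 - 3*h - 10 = (h - 5)*(h + 2)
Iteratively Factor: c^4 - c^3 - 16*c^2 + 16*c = (c - 1)*(c^3 - 16*c) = c*(c - 1)*(c^2 - 16) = c*(c - 1)*(c + 4)*(c - 4)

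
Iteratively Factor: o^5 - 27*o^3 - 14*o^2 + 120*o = (o - 2)*(o^4 + 2*o^3 - 23*o^2 - 60*o) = o*(o - 2)*(o^3 + 2*o^2 - 23*o - 60) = o*(o - 2)*(o + 4)*(o^2 - 2*o - 15) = o*(o - 5)*(o - 2)*(o + 4)*(o + 3)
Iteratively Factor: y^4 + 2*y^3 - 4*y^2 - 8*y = (y - 2)*(y^3 + 4*y^2 + 4*y) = (y - 2)*(y + 2)*(y^2 + 2*y) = (y - 2)*(y + 2)^2*(y)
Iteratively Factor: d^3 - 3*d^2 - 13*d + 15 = (d - 1)*(d^2 - 2*d - 15) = (d - 1)*(d + 3)*(d - 5)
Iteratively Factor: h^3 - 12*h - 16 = (h - 4)*(h^2 + 4*h + 4) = (h - 4)*(h + 2)*(h + 2)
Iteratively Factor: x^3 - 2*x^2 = (x)*(x^2 - 2*x) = x^2*(x - 2)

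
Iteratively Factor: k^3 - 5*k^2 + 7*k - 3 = (k - 3)*(k^2 - 2*k + 1) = (k - 3)*(k - 1)*(k - 1)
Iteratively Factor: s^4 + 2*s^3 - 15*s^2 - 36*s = (s + 3)*(s^3 - s^2 - 12*s) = s*(s + 3)*(s^2 - s - 12) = s*(s + 3)^2*(s - 4)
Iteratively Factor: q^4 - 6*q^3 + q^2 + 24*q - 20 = (q - 1)*(q^3 - 5*q^2 - 4*q + 20) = (q - 1)*(q + 2)*(q^2 - 7*q + 10) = (q - 5)*(q - 1)*(q + 2)*(q - 2)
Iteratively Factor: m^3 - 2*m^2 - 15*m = (m + 3)*(m^2 - 5*m) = m*(m + 3)*(m - 5)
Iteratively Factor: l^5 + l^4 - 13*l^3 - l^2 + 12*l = (l + 4)*(l^4 - 3*l^3 - l^2 + 3*l) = (l + 1)*(l + 4)*(l^3 - 4*l^2 + 3*l) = (l - 3)*(l + 1)*(l + 4)*(l^2 - l) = (l - 3)*(l - 1)*(l + 1)*(l + 4)*(l)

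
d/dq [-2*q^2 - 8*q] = -4*q - 8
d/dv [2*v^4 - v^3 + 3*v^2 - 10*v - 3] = 8*v^3 - 3*v^2 + 6*v - 10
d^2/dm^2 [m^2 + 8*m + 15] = 2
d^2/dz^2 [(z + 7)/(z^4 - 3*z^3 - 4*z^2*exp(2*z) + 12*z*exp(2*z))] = 2*(z*(z^3 - 3*z^2 - 4*z*exp(2*z) + 12*exp(2*z))*(-4*z^3 + 8*z^2*exp(2*z) + 9*z^2 - 16*z*exp(2*z) - (z + 7)*(-8*z^2*exp(2*z) + 6*z^2 + 8*z*exp(2*z) - 9*z + 20*exp(2*z)) - 12*exp(2*z)) + (z + 7)*(4*z^3 - 8*z^2*exp(2*z) - 9*z^2 + 16*z*exp(2*z) + 12*exp(2*z))^2)/(z^3*(z^3 - 3*z^2 - 4*z*exp(2*z) + 12*exp(2*z))^3)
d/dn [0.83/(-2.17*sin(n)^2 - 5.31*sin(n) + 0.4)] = (3.6022*sin(n) + 4.4073)*cos(n)/(2.17*sin(n)^2 + 5.31*sin(n) - 0.4)^2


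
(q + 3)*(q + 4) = q^2 + 7*q + 12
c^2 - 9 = (c - 3)*(c + 3)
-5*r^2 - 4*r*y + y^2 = (-5*r + y)*(r + y)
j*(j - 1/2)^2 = j^3 - j^2 + j/4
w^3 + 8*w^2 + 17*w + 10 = (w + 1)*(w + 2)*(w + 5)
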